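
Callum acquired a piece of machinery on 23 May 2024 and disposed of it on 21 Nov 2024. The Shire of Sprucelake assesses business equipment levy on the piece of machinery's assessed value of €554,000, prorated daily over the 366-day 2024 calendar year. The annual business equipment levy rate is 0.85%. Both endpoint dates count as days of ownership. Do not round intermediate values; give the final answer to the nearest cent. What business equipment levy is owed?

Days held (23 May – 21 Nov 2024): 183 out of 366
Tax = €554,000 × 0.85% × 183/366 = €2,354.5000

€2,354.50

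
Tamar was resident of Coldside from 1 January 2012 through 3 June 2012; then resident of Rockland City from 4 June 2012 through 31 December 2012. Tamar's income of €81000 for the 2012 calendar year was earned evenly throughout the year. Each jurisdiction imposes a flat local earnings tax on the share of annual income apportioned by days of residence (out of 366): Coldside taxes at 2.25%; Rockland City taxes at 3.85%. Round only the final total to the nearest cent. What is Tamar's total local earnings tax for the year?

€2569.65

Coldside, 1 January – 3 June 2012: 155 days → €81000 × 2.25% × 155/366 = €771.8238
Rockland City, 4 June – 31 December 2012: 211 days → €81000 × 3.85% × 211/366 = €1797.8238
Total = €2569.6475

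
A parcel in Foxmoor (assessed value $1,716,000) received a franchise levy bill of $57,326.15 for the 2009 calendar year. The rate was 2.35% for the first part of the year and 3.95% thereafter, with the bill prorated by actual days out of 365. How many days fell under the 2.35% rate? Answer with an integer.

139 days

Let d = days at the first rate; then 365 − d days at the second rate.
$1,716,000 × [2.35%·d + 3.95%·(365−d)] / 365 = $57,326.15
Solving gives d = 139, so the new rate took effect on 20 May 2009.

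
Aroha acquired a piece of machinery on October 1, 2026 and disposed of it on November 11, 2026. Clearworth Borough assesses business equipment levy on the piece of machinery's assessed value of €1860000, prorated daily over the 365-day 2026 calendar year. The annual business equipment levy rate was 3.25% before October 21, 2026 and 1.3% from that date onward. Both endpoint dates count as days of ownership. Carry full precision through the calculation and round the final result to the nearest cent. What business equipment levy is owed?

€4769.75

October 1 – October 20, 2026: 20 days at 3.25% → €1860000 × 3.25% × 20/365 = €3312.3288
October 21 – November 11, 2026: 22 days at 1.3% → €1860000 × 1.3% × 22/365 = €1457.4247
Total = €4769.7534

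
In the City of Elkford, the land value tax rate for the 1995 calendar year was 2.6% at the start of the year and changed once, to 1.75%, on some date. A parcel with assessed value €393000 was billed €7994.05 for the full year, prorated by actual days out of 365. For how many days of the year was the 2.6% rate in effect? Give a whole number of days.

122 days

Let d = days at the first rate; then 365 − d days at the second rate.
€393000 × [2.6%·d + 1.75%·(365−d)] / 365 = €7994.05
Solving gives d = 122, so the new rate took effect on May 3, 1995.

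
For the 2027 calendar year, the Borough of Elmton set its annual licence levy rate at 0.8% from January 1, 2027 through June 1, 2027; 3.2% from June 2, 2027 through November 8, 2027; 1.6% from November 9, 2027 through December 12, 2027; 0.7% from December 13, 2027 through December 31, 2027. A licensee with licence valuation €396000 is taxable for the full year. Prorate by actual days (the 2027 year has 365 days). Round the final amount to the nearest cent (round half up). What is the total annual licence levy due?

€7608.62

January 1 – June 1, 2027: 152 days at 0.8% → €396000 × 0.8% × 152/365 = €1319.2767
June 2 – November 8, 2027: 160 days at 3.2% → €396000 × 3.2% × 160/365 = €5554.8493
November 9 – December 12, 2027: 34 days at 1.6% → €396000 × 1.6% × 34/365 = €590.2027
December 13 – December 31, 2027: 19 days at 0.7% → €396000 × 0.7% × 19/365 = €144.2959
Total = €7608.6247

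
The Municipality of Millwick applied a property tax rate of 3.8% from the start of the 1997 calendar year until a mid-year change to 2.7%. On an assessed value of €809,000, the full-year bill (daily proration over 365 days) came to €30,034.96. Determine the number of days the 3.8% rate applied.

Let d = days at the first rate; then 365 − d days at the second rate.
€809,000 × [3.8%·d + 2.7%·(365−d)] / 365 = €30,034.96
Solving gives d = 336, so the new rate took effect on December 3, 1997.

336 days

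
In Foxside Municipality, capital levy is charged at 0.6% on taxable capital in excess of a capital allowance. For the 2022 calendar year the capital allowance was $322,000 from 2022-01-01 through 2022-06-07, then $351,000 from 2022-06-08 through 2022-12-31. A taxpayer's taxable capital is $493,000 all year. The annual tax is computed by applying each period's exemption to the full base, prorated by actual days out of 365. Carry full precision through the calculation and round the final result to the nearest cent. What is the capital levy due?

2022-01-01 to 2022-06-07: 158 days, exemption $322,000 → ($493,000 − $322,000) × 0.6% × 158/365 = $444.1315
2022-06-08 to 2022-12-31: 207 days, exemption $351,000 → ($493,000 − $351,000) × 0.6% × 207/365 = $483.1890
Total = $927.3205

$927.32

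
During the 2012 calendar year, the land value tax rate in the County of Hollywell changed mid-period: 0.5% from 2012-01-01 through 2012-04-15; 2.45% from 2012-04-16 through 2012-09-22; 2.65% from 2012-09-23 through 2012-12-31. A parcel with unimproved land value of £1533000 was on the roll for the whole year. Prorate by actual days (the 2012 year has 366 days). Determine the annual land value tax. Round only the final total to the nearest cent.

2012-01-01 to 2012-04-15: 106 days at 0.5% → £1533000 × 0.5% × 106/366 = £2219.9180
2012-04-16 to 2012-09-22: 160 days at 2.45% → £1533000 × 2.45% × 160/366 = £16419.0164
2012-09-23 to 2012-12-31: 100 days at 2.65% → £1533000 × 2.65% × 100/366 = £11099.5902
Total = £29738.5246

£29738.52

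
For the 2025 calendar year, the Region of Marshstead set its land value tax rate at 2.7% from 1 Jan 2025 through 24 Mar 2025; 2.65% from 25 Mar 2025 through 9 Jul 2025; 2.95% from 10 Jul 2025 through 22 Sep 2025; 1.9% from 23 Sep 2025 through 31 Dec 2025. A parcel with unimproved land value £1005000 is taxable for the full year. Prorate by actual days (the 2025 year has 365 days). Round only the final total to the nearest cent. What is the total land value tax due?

1 Jan – 24 Mar 2025: 83 days at 2.7% → £1005000 × 2.7% × 83/365 = £6170.4247
25 Mar – 9 Jul 2025: 107 days at 2.65% → £1005000 × 2.65% × 107/365 = £7807.3356
10 Jul – 22 Sep 2025: 75 days at 2.95% → £1005000 × 2.95% × 75/365 = £6091.9521
23 Sep – 31 Dec 2025: 100 days at 1.9% → £1005000 × 1.9% × 100/365 = £5231.5068
Total = £25301.2192

£25301.22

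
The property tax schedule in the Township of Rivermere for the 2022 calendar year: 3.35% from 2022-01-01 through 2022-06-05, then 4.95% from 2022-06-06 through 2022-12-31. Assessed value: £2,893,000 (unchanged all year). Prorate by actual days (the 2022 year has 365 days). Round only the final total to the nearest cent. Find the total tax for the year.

£123,420.14

2022-01-01 to 2022-06-05: 156 days at 3.35% → £2,893,000 × 3.35% × 156/365 = £41,421.4192
2022-06-06 to 2022-12-31: 209 days at 4.95% → £2,893,000 × 4.95% × 209/365 = £81,998.7164
Total = £123,420.1356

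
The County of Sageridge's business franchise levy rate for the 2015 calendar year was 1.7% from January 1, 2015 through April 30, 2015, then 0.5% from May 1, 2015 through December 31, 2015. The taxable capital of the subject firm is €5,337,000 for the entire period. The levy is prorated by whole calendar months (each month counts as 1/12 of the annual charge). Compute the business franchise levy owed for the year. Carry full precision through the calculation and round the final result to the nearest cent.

January 1 – April 30, 2015: 4 months at 1.7% → €5,337,000 × 1.7% × 4/12 = €30,243.0000
May 1 – December 31, 2015: 8 months at 0.5% → €5,337,000 × 0.5% × 8/12 = €17,790.0000
Total = €48,033.0000

€48,033.00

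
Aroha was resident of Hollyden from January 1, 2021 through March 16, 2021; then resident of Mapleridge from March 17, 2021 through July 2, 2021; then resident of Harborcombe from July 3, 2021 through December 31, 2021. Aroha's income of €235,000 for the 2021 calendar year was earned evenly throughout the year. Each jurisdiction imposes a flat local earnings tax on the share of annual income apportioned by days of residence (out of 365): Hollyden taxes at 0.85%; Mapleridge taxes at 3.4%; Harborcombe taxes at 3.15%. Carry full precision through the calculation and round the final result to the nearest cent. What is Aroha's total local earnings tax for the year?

€6,465.72

Hollyden, January 1 – March 16, 2021: 75 days → €235,000 × 0.85% × 75/365 = €410.4452
Mapleridge, March 17 – July 2, 2021: 108 days → €235,000 × 3.4% × 108/365 = €2,364.1644
Harborcombe, July 3 – December 31, 2021: 182 days → €235,000 × 3.15% × 182/365 = €3,691.1096
Total = €6,465.7192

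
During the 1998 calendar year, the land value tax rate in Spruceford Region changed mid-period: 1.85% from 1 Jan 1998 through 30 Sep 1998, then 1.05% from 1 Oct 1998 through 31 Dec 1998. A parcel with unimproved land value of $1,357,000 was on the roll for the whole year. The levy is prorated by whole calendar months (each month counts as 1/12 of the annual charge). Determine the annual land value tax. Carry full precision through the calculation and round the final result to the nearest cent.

1 Jan – 30 Sep 1998: 9 months at 1.85% → $1,357,000 × 1.85% × 9/12 = $18,828.3750
1 Oct – 31 Dec 1998: 3 months at 1.05% → $1,357,000 × 1.05% × 3/12 = $3,562.1250
Total = $22,390.5000

$22,390.50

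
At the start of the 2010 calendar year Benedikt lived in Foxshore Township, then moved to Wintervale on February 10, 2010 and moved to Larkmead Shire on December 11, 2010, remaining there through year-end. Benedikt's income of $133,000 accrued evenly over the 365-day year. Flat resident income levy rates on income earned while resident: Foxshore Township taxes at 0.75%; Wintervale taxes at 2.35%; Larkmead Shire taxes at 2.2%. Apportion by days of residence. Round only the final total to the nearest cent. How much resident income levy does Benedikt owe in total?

$2,880.82

Foxshore Township, January 1 – February 9, 2010: 40 days → $133,000 × 0.75% × 40/365 = $109.3151
Wintervale, February 10 – December 10, 2010: 304 days → $133,000 × 2.35% × 304/365 = $2,603.1562
Larkmead Shire, December 11 – December 31, 2010: 21 days → $133,000 × 2.2% × 21/365 = $168.3452
Total = $2,880.8164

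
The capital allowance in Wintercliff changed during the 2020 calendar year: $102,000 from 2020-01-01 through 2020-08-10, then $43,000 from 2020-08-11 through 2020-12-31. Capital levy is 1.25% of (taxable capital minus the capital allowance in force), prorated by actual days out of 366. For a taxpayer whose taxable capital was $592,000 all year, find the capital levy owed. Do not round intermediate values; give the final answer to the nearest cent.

2020-01-01 to 2020-08-10: 223 days, exemption $102,000 → ($592,000 − $102,000) × 1.25% × 223/366 = $3,731.8989
2020-08-11 to 2020-12-31: 143 days, exemption $43,000 → ($592,000 − $43,000) × 1.25% × 143/366 = $2,681.2500
Total = $6,413.1489

$6,413.15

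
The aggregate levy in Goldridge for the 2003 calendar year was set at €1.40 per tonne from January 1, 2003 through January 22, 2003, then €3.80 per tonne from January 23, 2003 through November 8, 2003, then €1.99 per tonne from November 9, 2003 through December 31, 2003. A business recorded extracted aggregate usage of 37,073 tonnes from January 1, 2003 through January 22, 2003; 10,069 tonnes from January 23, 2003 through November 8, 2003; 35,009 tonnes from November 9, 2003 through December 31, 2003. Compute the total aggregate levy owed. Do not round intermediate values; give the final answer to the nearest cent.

January 1 – January 22, 2003: 37,073 tonnes at €1.40/tonne → €51,902.20
January 23 – November 8, 2003: 10,069 tonnes at €3.80/tonne → €38,262.20
November 9 – December 31, 2003: 35,009 tonnes at €1.99/tonne → €69,667.91

€159,832.31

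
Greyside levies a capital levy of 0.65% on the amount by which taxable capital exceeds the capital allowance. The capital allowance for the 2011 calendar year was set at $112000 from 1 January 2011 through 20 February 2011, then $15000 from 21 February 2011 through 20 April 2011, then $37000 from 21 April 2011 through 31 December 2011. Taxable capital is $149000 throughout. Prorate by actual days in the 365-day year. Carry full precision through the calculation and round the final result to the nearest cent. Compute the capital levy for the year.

1 January – 20 February 2011: 51 days, exemption $112000 → ($149000 − $112000) × 0.65% × 51/365 = $33.6041
21 February – 20 April 2011: 59 days, exemption $15000 → ($149000 − $15000) × 0.65% × 59/365 = $140.7918
21 April – 31 December 2011: 255 days, exemption $37000 → ($149000 − $37000) × 0.65% × 255/365 = $508.6027
Total = $682.9986

$683.00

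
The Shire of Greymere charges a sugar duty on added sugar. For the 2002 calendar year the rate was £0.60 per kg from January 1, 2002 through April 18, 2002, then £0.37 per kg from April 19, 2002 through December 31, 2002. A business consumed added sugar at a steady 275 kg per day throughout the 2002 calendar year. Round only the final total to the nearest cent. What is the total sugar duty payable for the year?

January 1 – April 18, 2002: 108 days × 275 kg/day = 29,700 kg at £0.60/kg → £17,820.00
April 19 – December 31, 2002: 257 days × 275 kg/day = 70,675 kg at £0.37/kg → £26,149.75

£43,969.75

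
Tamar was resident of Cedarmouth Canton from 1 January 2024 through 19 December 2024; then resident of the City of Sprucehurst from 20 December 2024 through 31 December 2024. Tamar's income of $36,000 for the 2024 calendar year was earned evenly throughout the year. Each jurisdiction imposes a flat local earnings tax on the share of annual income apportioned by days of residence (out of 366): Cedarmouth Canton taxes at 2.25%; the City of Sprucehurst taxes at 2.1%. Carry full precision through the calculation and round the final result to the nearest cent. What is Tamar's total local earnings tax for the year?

Cedarmouth Canton, 1 January – 19 December 2024: 354 days → $36,000 × 2.25% × 354/366 = $783.4426
The City of Sprucehurst, 20 December – 31 December 2024: 12 days → $36,000 × 2.1% × 12/366 = $24.7869
Total = $808.2295

$808.23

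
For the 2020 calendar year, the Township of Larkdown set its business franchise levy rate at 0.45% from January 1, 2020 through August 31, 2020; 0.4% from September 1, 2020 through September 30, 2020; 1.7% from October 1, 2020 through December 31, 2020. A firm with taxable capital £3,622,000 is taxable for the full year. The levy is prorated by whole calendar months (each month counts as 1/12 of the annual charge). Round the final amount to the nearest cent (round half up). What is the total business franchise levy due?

January 1 – August 31, 2020: 8 months at 0.45% → £3,622,000 × 0.45% × 8/12 = £10,866.0000
September 1 – September 30, 2020: 1 month at 0.4% → £3,622,000 × 0.4% × 1/12 = £1,207.3333
October 1 – December 31, 2020: 3 months at 1.7% → £3,622,000 × 1.7% × 3/12 = £15,393.5000
Total = £27,466.8333

£27,466.83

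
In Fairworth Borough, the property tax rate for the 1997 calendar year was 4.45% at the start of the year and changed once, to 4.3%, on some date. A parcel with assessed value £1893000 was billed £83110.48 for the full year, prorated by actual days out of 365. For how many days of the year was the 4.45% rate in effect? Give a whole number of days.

220 days

Let d = days at the first rate; then 365 − d days at the second rate.
£1893000 × [4.45%·d + 4.3%·(365−d)] / 365 = £83110.48
Solving gives d = 220, so the new rate took effect on 9 August 1997.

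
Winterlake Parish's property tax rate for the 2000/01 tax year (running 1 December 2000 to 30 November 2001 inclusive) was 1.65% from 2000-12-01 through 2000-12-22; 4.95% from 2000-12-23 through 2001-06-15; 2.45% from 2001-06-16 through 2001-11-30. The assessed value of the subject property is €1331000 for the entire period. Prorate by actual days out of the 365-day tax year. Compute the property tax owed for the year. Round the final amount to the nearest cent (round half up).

€47921.47

2000-12-01 to 2000-12-22: 22 days at 1.65% → €1331000 × 1.65% × 22/365 = €1323.7068
2000-12-23 to 2001-06-15: 175 days at 4.95% → €1331000 × 4.95% × 175/365 = €31588.4589
2001-06-16 to 2001-11-30: 168 days at 2.45% → €1331000 × 2.45% × 168/365 = €15009.3041
Total = €47921.4699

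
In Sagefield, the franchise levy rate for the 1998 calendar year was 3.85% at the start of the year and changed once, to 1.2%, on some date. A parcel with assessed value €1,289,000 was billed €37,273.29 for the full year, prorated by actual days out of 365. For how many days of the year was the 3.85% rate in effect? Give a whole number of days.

233 days

Let d = days at the first rate; then 365 − d days at the second rate.
€1,289,000 × [3.85%·d + 1.2%·(365−d)] / 365 = €37,273.29
Solving gives d = 233, so the new rate took effect on 22 August 1998.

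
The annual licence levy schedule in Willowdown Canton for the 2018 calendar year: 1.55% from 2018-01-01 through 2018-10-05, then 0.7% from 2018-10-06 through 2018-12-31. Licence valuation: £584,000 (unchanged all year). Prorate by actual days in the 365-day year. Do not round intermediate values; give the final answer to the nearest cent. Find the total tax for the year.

£7,868.80

2018-01-01 to 2018-10-05: 278 days at 1.55% → £584,000 × 1.55% × 278/365 = £6,894.4000
2018-10-06 to 2018-12-31: 87 days at 0.7% → £584,000 × 0.7% × 87/365 = £974.4000
Total = £7,868.8000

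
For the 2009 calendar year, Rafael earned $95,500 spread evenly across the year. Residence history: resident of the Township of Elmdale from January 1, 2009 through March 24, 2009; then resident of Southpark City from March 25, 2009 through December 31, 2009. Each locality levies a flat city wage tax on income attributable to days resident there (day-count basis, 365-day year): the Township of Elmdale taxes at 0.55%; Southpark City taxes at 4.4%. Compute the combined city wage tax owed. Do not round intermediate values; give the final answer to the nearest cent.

$3,365.92

The Township of Elmdale, January 1 – March 24, 2009: 83 days → $95,500 × 0.55% × 83/365 = $119.4404
Southpark City, March 25 – December 31, 2009: 282 days → $95,500 × 4.4% × 282/365 = $3,246.4767
Total = $3,365.9171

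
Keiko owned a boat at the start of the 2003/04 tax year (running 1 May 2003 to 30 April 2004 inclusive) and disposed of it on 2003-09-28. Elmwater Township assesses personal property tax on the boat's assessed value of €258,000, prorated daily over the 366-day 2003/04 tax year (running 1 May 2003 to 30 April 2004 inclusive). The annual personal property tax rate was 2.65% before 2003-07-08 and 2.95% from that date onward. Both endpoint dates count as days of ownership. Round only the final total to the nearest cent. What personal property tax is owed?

2003-05-01 to 2003-07-07: 68 days at 2.65% → €258,000 × 2.65% × 68/366 = €1,270.2623
2003-07-08 to 2003-09-28: 83 days at 2.95% → €258,000 × 2.95% × 83/366 = €1,725.9918
Total = €2,996.2541

€2,996.25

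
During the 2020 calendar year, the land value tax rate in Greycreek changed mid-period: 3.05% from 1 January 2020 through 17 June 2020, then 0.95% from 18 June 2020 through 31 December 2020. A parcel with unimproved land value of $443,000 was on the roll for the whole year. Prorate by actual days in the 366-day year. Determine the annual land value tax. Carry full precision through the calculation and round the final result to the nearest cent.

1 January – 17 June 2020: 169 days at 3.05% → $443,000 × 3.05% × 169/366 = $6,238.9167
18 June – 31 December 2020: 197 days at 0.95% → $443,000 × 0.95% × 197/366 = $2,265.2309
Total = $8,504.1475

$8,504.15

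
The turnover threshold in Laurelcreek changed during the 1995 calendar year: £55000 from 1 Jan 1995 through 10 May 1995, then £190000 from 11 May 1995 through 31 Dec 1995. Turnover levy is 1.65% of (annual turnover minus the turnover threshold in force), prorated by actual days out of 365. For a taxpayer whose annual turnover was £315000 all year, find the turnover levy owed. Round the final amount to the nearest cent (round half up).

£2855.86

1 Jan – 10 May 1995: 130 days, exemption £55000 → (£315000 − £55000) × 1.65% × 130/365 = £1527.9452
11 May – 31 Dec 1995: 235 days, exemption £190000 → (£315000 − £190000) × 1.65% × 235/365 = £1327.9110
Total = £2855.8562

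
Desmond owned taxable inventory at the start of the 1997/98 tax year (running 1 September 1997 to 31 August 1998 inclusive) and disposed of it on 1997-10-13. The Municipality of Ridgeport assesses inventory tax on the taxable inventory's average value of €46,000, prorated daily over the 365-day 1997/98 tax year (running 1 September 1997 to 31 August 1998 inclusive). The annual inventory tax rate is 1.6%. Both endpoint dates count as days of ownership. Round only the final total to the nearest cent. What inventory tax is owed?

Days held (1997-09-01 to 1997-10-13): 43 out of 365
Tax = €46,000 × 1.6% × 43/365 = €86.7068

€86.71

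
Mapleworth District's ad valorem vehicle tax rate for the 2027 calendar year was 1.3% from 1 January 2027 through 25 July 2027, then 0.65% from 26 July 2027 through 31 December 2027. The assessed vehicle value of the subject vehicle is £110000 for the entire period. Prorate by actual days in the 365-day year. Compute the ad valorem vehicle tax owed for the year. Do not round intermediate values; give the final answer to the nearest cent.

£1118.53

1 January – 25 July 2027: 206 days at 1.3% → £110000 × 1.3% × 206/365 = £807.0685
26 July – 31 December 2027: 159 days at 0.65% → £110000 × 0.65% × 159/365 = £311.4658
Total = £1118.5342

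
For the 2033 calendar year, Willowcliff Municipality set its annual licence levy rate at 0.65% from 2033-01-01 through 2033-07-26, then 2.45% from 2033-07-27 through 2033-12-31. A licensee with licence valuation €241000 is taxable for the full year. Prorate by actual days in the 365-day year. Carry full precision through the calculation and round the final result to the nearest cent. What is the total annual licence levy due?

€3444.32

2033-01-01 to 2033-07-26: 207 days at 0.65% → €241000 × 0.65% × 207/365 = €888.3986
2033-07-27 to 2033-12-31: 158 days at 2.45% → €241000 × 2.45% × 158/365 = €2555.9205
Total = €3444.3192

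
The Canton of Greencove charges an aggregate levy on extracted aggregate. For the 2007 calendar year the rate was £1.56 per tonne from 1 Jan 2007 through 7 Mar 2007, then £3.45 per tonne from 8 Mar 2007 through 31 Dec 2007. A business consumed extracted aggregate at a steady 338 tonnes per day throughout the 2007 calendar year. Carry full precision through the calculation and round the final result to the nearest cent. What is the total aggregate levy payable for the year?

1 Jan – 7 Mar 2007: 66 days × 338 tonnes/day = 22,308 tonnes at £1.56/tonne → £34,800.48
8 Mar – 31 Dec 2007: 299 days × 338 tonnes/day = 101,062 tonnes at £3.45/tonne → £348,663.90

£383,464.38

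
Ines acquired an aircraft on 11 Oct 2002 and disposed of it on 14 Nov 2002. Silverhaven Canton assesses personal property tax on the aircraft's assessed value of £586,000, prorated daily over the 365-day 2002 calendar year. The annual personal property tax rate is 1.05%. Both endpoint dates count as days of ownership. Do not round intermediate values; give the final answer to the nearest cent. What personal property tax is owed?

Days held (11 Oct – 14 Nov 2002): 35 out of 365
Tax = £586,000 × 1.05% × 35/365 = £590.0137

£590.01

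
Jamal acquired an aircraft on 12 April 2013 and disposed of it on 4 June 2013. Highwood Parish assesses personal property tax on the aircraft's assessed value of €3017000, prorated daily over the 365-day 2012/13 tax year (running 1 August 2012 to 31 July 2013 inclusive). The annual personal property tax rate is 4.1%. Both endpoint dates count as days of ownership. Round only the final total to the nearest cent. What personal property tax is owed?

€18300.38

Days held (12 April – 4 June 2013): 54 out of 365
Tax = €3017000 × 4.1% × 54/365 = €18300.3781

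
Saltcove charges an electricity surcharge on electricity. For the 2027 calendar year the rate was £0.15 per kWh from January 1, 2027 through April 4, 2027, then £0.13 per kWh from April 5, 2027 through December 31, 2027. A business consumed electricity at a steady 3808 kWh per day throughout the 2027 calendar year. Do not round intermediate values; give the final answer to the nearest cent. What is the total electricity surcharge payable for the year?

£187,848.64

January 1 – April 4, 2027: 94 days × 3808 kWh/day = 357,952 kWh at £0.15/kWh → £53,692.80
April 5 – December 31, 2027: 271 days × 3808 kWh/day = 1,031,968 kWh at £0.13/kWh → £134,155.84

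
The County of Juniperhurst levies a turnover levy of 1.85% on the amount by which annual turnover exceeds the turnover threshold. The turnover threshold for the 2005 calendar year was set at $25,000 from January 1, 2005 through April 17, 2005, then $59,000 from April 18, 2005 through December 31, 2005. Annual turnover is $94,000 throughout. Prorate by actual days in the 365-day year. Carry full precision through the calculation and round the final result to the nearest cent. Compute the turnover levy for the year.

January 1 – April 17, 2005: 107 days, exemption $25,000 → ($94,000 − $25,000) × 1.85% × 107/365 = $374.2068
April 18 – December 31, 2005: 258 days, exemption $59,000 → ($94,000 − $59,000) × 1.85% × 258/365 = $457.6849
Total = $831.8918

$831.89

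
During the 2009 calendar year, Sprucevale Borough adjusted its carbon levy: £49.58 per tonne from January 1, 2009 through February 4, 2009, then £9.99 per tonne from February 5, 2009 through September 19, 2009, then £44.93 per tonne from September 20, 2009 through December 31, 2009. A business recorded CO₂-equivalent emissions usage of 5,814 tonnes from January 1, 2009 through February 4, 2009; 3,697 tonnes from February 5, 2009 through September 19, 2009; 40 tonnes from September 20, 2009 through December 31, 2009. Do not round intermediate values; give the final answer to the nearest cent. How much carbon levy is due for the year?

£326,988.35

January 1 – February 4, 2009: 5,814 tonnes at £49.58/tonne → £288,258.12
February 5 – September 19, 2009: 3,697 tonnes at £9.99/tonne → £36,933.03
September 20 – December 31, 2009: 40 tonnes at £44.93/tonne → £1,797.20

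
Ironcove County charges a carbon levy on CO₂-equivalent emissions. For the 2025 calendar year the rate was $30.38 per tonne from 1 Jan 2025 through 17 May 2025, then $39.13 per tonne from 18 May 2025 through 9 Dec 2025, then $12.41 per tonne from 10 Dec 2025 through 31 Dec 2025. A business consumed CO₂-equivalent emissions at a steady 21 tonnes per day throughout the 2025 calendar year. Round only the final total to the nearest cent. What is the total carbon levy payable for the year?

1 Jan – 17 May 2025: 137 days × 21 tonnes/day = 2,877 tonnes at $30.38/tonne → $87,403.26
18 May – 9 Dec 2025: 206 days × 21 tonnes/day = 4,326 tonnes at $39.13/tonne → $169,276.38
10 Dec – 31 Dec 2025: 22 days × 21 tonnes/day = 462 tonnes at $12.41/tonne → $5,733.42

$262,413.06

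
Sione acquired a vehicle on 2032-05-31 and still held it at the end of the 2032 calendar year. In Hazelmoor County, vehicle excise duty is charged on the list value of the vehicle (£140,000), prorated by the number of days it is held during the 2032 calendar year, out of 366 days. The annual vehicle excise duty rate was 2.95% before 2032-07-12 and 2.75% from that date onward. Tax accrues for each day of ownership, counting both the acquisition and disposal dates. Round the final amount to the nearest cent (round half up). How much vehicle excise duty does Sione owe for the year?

£2,293.74

2032-05-31 to 2032-07-11: 42 days at 2.95% → £140,000 × 2.95% × 42/366 = £473.9344
2032-07-12 to 2032-12-31: 173 days at 2.75% → £140,000 × 2.75% × 173/366 = £1,819.8087
Total = £2,293.7432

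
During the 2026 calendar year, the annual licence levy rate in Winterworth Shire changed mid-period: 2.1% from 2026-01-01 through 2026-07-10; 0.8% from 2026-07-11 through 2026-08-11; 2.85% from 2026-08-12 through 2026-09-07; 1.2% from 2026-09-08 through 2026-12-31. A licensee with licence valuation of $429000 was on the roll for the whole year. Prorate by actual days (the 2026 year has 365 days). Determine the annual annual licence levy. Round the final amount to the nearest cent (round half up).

2026-01-01 to 2026-07-10: 191 days at 2.1% → $429000 × 2.1% × 191/365 = $4714.2986
2026-07-11 to 2026-08-11: 32 days at 0.8% → $429000 × 0.8% × 32/365 = $300.8877
2026-08-12 to 2026-09-07: 27 days at 2.85% → $429000 × 2.85% × 27/365 = $904.4260
2026-09-08 to 2026-12-31: 115 days at 1.2% → $429000 × 1.2% × 115/365 = $1621.9726
Total = $7541.5849

$7541.58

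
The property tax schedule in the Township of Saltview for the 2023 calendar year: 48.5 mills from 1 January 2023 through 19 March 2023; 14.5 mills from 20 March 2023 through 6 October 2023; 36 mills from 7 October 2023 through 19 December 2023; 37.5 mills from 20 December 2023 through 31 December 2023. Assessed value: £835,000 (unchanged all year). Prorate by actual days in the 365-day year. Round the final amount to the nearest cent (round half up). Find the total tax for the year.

1 January – 19 March 2023: 78 days at 48.5 mills → £835,000 × 4.85% × 78/365 = £8,654.2603
20 March – 6 October 2023: 201 days at 14.5 mills → £835,000 × 1.45% × 201/365 = £6,667.4178
7 October – 19 December 2023: 74 days at 36 mills → £835,000 × 3.6% × 74/365 = £6,094.3562
20 December – 31 December 2023: 12 days at 37.5 mills → £835,000 × 3.75% × 12/365 = £1,029.4521
Total = £22,445.4863

£22,445.49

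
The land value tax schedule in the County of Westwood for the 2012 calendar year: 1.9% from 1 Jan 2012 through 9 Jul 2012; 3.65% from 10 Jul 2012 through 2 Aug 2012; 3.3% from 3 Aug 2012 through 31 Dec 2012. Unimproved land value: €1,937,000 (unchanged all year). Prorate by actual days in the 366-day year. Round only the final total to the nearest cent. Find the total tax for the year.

1 Jan – 9 Jul 2012: 191 days at 1.9% → €1,937,000 × 1.9% × 191/366 = €19,205.9372
10 Jul – 2 Aug 2012: 24 days at 3.65% → €1,937,000 × 3.65% × 24/366 = €4,636.0984
3 Aug – 31 Dec 2012: 151 days at 3.3% → €1,937,000 × 3.3% × 151/366 = €26,371.7787
Total = €50,213.8142

€50,213.81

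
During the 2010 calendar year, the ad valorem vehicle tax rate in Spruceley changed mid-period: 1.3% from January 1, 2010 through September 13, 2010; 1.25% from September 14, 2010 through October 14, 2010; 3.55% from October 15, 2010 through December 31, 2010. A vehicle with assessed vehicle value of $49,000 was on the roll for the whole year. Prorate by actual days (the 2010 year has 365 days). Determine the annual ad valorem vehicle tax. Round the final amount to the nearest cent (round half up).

$870.52

January 1 – September 13, 2010: 256 days at 1.3% → $49,000 × 1.3% × 256/365 = $446.7726
September 14 – October 14, 2010: 31 days at 1.25% → $49,000 × 1.25% × 31/365 = $52.0205
October 15 – December 31, 2010: 78 days at 3.55% → $49,000 × 3.55% × 78/365 = $371.7288
Total = $870.5219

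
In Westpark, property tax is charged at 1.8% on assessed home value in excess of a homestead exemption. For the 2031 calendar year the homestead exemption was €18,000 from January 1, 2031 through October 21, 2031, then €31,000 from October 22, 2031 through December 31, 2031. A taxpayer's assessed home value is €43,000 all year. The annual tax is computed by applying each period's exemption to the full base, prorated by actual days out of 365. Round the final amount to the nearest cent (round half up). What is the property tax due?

€404.48

January 1 – October 21, 2031: 294 days, exemption €18,000 → (€43,000 − €18,000) × 1.8% × 294/365 = €362.4658
October 22 – December 31, 2031: 71 days, exemption €31,000 → (€43,000 − €31,000) × 1.8% × 71/365 = €42.0164
Total = €404.4822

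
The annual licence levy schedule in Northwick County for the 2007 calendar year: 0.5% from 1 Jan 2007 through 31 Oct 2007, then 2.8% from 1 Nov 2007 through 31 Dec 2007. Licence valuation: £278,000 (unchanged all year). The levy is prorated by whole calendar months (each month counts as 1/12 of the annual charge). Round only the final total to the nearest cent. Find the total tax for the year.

1 Jan – 31 Oct 2007: 10 months at 0.5% → £278,000 × 0.5% × 10/12 = £1,158.3333
1 Nov – 31 Dec 2007: 2 months at 2.8% → £278,000 × 2.8% × 2/12 = £1,297.3333
Total = £2,455.6667

£2,455.67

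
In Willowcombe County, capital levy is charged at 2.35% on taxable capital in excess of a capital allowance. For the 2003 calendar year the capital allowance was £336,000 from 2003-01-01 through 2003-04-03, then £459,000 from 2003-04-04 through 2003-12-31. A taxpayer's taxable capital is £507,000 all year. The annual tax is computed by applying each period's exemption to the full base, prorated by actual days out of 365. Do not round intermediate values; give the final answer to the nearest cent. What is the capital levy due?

£1,864.48

2003-01-01 to 2003-04-03: 93 days, exemption £336,000 → (£507,000 − £336,000) × 2.35% × 93/365 = £1,023.8918
2003-04-04 to 2003-12-31: 272 days, exemption £459,000 → (£507,000 − £459,000) × 2.35% × 272/365 = £840.5918
Total = £1,864.4836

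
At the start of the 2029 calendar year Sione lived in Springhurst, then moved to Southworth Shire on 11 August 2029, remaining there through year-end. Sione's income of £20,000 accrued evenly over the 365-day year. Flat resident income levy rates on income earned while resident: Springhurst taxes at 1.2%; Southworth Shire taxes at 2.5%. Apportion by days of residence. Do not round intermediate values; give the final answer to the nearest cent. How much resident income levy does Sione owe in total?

Springhurst, 1 January – 10 August 2029: 222 days → £20,000 × 1.2% × 222/365 = £145.9726
Southworth Shire, 11 August – 31 December 2029: 143 days → £20,000 × 2.5% × 143/365 = £195.8904
Total = £341.8630

£341.86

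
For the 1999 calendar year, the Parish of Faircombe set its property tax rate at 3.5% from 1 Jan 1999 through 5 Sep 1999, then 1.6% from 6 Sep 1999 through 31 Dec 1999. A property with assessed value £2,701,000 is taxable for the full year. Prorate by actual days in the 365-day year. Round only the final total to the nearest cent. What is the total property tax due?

1 Jan – 5 Sep 1999: 248 days at 3.5% → £2,701,000 × 3.5% × 248/365 = £64,232.0000
6 Sep – 31 Dec 1999: 117 days at 1.6% → £2,701,000 × 1.6% × 117/365 = £13,852.8000
Total = £78,084.8000

£78,084.80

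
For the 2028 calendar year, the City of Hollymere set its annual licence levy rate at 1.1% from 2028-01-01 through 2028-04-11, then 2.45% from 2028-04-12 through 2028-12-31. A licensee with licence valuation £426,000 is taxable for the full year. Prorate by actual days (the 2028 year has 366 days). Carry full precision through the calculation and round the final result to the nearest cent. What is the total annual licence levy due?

2028-01-01 to 2028-04-11: 102 days at 1.1% → £426,000 × 1.1% × 102/366 = £1,305.9344
2028-04-12 to 2028-12-31: 264 days at 2.45% → £426,000 × 2.45% × 264/366 = £7,528.3279
Total = £8,834.2623

£8,834.26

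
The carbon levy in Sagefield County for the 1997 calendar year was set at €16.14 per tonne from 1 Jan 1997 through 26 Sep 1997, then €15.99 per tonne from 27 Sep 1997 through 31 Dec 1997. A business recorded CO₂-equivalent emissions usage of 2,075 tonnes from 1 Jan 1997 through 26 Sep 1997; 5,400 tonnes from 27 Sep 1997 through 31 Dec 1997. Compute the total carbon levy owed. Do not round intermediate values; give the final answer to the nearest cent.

1 Jan – 26 Sep 1997: 2,075 tonnes at €16.14/tonne → €33,490.50
27 Sep – 31 Dec 1997: 5,400 tonnes at €15.99/tonne → €86,346.00

€119,836.50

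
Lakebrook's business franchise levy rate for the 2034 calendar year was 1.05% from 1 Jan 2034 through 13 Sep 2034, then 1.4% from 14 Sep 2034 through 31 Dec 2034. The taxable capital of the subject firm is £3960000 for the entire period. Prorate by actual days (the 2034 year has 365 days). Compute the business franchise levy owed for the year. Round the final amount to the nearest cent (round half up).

£45719.01

1 Jan – 13 Sep 2034: 256 days at 1.05% → £3960000 × 1.05% × 256/365 = £29162.9589
14 Sep – 31 Dec 2034: 109 days at 1.4% → £3960000 × 1.4% × 109/365 = £16556.0548
Total = £45719.0137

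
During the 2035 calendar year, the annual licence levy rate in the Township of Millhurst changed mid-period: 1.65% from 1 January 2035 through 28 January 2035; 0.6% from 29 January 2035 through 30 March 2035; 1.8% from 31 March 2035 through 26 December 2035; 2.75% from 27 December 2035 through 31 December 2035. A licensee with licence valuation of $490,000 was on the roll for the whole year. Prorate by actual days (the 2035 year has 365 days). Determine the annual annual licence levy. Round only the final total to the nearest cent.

1 January – 28 January 2035: 28 days at 1.65% → $490,000 × 1.65% × 28/365 = $620.2192
29 January – 30 March 2035: 61 days at 0.6% → $490,000 × 0.6% × 61/365 = $491.3425
31 March – 26 December 2035: 271 days at 1.8% → $490,000 × 1.8% × 271/365 = $6,548.5479
27 December – 31 December 2035: 5 days at 2.75% → $490,000 × 2.75% × 5/365 = $184.5890
Total = $7,844.6986

$7,844.70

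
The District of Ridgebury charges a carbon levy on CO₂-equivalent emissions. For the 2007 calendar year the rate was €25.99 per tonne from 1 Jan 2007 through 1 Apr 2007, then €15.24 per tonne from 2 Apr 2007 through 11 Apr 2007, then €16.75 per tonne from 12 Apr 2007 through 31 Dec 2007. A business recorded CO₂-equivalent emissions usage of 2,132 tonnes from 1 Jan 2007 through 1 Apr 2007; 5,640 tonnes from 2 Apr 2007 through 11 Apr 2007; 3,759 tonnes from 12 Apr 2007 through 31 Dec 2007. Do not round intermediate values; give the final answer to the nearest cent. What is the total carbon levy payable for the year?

€204,327.53

1 Jan – 1 Apr 2007: 2,132 tonnes at €25.99/tonne → €55,410.68
2 Apr – 11 Apr 2007: 5,640 tonnes at €15.24/tonne → €85,953.60
12 Apr – 31 Dec 2007: 3,759 tonnes at €16.75/tonne → €62,963.25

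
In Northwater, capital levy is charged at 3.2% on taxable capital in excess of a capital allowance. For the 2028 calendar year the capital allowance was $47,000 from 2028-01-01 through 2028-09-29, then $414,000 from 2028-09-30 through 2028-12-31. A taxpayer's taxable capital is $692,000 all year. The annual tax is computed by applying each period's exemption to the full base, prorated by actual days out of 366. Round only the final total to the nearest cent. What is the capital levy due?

2028-01-01 to 2028-09-29: 273 days, exemption $47,000 → ($692,000 − $47,000) × 3.2% × 273/366 = $15,395.4098
2028-09-30 to 2028-12-31: 93 days, exemption $414,000 → ($692,000 − $414,000) × 3.2% × 93/366 = $2,260.4590
Total = $17,655.8689

$17,655.87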